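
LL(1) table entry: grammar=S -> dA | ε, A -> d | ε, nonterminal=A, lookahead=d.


For [A, d]: 'd' ∈ FIRST(d)
Entry: A -> d


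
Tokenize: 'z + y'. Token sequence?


Scan left to right, longest-match per lexeme
Tokens: ID(z), OP(+), ID(y)


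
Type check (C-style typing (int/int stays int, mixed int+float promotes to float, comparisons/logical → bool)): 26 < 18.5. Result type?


Operand types: int < float
Rule: comparison yields bool
Result type: bool


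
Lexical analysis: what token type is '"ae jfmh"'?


Pattern: double-quoted sequence
Type: STRING_LITERAL


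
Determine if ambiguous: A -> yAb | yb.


balanced y^n…b^n: each string has a unique parse
Unambiguous


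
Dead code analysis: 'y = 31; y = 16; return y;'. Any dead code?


first assignment to y is overwritten before any read
Dead: 'y = 31'


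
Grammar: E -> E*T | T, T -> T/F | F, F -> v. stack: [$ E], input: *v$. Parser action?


shift '*' to continue E -> E*T
Action: shift


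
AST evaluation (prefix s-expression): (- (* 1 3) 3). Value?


Evaluate inner: (* 1 3) = 3
Evaluate root: (- 3 3) = 0
Result: 0


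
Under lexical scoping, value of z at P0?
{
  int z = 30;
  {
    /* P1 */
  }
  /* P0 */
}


z declared in the same block as P0
z = 30


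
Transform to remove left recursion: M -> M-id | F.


Left-recursive alternatives: M-id; non-recursive: F
Introduce M': M -> FM', M' -> -idM' | ε


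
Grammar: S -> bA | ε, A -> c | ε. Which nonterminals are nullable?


A nonterminal is nullable iff some alternative derives ε (directly, or every symbol in it is nullable)
Nullable: {A, S}


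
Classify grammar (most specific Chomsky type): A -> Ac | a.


Left-linear: every RHS is a terminal or one nonterminal followed by a terminal
Classification: Type 3 (Regular)


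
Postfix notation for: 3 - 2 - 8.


Left to right (same or higher precedence on left)
Postfix: 3 2 - 8 -


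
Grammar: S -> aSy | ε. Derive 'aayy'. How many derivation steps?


Derivation: S => aSy => aaSyy => aayy
Steps: 3


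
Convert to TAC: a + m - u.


Break into single-operator statements:
t1 = a + m
t2 = t1 - u


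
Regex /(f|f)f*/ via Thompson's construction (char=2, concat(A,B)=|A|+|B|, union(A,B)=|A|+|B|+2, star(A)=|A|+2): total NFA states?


Syntax tree has 3 char leaf(s), 1 union(s), 1 star(s)
chars contribute 3×2 = 6; each union adds +2; each star adds +2
Total: 6 + 2 + 2 = 10 states


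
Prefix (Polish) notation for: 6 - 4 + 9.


left-to-right (same/higher precedence on left): tree is (+ (- 6 4) 9)
Prefix: + - 6 4 9


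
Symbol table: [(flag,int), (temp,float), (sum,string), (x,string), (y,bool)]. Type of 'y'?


Lookup 'y' → type bool


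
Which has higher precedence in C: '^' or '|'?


'^' is bitwise XOR (level 4); '|' is bitwise OR (level 3)
Higher level binds tighter
'^' has higher precedence than '|'


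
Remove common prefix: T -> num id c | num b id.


Common prefix: 'num'
Factored: T -> num T', T' -> id c | b id


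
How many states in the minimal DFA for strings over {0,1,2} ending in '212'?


Track the longest suffix of input matching a prefix of '212': 4 classes (prefixes of length 0..3)
Minimal DFA: 4 states


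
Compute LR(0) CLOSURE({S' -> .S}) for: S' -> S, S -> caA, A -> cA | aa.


Start: S' -> .S
For each item with dot before a nonterminal B, add B -> .γ for every B-production
Closure: [S' -> .S, S -> .caA]


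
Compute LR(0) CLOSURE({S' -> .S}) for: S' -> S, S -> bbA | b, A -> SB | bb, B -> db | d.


Start: S' -> .S
For each item with dot before a nonterminal B, add B -> .γ for every B-production
Closure: [S' -> .S, S -> .bbA, S -> .b]


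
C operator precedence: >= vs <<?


'<<' is shift (level 8); '>=' is relational (level 7)
Higher level binds tighter
'<<' has higher precedence than '>='


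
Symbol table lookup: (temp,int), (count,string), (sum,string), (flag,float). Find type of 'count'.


Lookup 'count' → type string


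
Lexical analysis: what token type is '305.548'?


Pattern: digits with a decimal point
Type: FLOAT_LITERAL


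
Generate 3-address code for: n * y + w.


Break into single-operator statements:
t1 = n * y
t2 = t1 + w


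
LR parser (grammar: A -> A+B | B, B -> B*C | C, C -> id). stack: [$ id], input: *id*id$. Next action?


'id' on top is the handle for C -> id
Action: reduce (C -> id)


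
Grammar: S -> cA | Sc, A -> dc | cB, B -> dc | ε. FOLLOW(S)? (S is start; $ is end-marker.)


$ ∈ FOLLOW(S). For each A -> αBβ: add FIRST(β)\{ε} to FOLLOW(B); if β nullable, add FOLLOW(A).
FOLLOW(S) = {$, c}


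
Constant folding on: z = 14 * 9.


14 * 9 = 126 at compile time
Optimized: z = 126


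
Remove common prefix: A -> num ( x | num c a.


Common prefix: 'num'
Factored: A -> num A', A' -> ( x | c a


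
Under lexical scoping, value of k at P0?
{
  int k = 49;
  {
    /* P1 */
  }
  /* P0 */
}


k declared in the same block as P0
k = 49


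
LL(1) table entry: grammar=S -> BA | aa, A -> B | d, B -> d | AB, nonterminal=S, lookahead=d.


For [S, d]: 'd' ∈ FIRST(BA)
Entry: S -> BA


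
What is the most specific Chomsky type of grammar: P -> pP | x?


Right-linear: every RHS is a terminal or a terminal followed by one nonterminal
Classification: Type 3 (Regular)


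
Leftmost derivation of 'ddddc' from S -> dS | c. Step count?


Derivation: S => dS => ddS => dddS => ddddS => ddddc
Steps: 5


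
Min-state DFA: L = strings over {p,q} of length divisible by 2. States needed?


Track length mod 2: states 0..1, accept at 0
Minimal DFA: 2 states


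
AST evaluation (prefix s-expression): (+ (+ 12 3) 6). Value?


Evaluate inner: (+ 12 3) = 15
Evaluate root: (+ 15 6) = 21
Result: 21


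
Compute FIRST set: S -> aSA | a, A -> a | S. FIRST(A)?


Per alternative of A: FIRST(a) = {a}; FIRST(S) = {a}
FIRST(A) = {a}


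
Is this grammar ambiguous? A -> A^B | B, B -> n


precedence layered via separate nonterminal B: deterministic
Unambiguous


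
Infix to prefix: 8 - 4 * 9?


'*' binds tighter: tree is (- 8 (* 4 9))
Prefix: - 8 * 4 9


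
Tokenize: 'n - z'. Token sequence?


Scan left to right, longest-match per lexeme
Tokens: ID(n), OP(-), ID(z)


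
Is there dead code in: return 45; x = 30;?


statement follows a return and is unreachable
Dead: 'x = 30'


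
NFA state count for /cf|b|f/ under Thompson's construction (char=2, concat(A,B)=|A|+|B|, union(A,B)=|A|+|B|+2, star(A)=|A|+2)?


Syntax tree has 4 char leaf(s), 2 union(s), 0 star(s)
chars contribute 4×2 = 8; each union adds +2; each star adds +2
Total: 8 + 4 + 0 = 12 states


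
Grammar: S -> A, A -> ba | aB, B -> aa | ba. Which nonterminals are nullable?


A nonterminal is nullable iff some alternative derives ε (directly, or every symbol in it is nullable)
Nullable: {}


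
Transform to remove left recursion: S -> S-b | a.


Left-recursive alternatives: S-b; non-recursive: a
Introduce S': S -> aS', S' -> -bS' | ε


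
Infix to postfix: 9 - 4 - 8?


Left to right (same or higher precedence on left)
Postfix: 9 4 - 8 -


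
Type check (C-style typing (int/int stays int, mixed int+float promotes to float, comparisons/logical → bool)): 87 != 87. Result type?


Operand types: int != int
Rule: comparison yields bool
Result type: bool


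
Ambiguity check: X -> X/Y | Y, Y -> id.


precedence layered via separate nonterminal Y: deterministic
Unambiguous


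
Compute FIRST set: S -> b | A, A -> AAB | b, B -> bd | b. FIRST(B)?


Per alternative of B: FIRST(bd) = {b}; FIRST(b) = {b}
FIRST(B) = {b}


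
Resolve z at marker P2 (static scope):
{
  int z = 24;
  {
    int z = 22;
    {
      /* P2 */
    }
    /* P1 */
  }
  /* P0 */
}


P2's block does not declare z; resolves to the enclosing declaration at depth 1
z = 22


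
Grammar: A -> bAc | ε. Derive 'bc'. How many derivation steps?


Derivation: A => bAc => bc
Steps: 2


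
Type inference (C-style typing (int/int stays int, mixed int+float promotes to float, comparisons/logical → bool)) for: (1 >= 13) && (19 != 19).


Operand types: bool && bool
Rule: logical operators take bool operands and yield bool
Result type: bool


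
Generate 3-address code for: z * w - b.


Break into single-operator statements:
t1 = z * w
t2 = t1 - b


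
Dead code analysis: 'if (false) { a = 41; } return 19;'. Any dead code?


condition is constant false, so the whole block is unreachable
Dead: 'if (false) { a = 41; }'


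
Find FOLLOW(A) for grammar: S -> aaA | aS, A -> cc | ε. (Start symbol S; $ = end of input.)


$ ∈ FOLLOW(S). For each A -> αBβ: add FIRST(β)\{ε} to FOLLOW(B); if β nullable, add FOLLOW(A).
FOLLOW(A) = {$}


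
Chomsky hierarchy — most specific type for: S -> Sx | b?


Left-linear: every RHS is a terminal or one nonterminal followed by a terminal
Classification: Type 3 (Regular)


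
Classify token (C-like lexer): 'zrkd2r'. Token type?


Pattern: letter/underscore followed by alphanumerics, not a keyword
Type: IDENTIFIER


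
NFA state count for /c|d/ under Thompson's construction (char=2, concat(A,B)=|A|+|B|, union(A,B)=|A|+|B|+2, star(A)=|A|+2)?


Syntax tree has 2 char leaf(s), 1 union(s), 0 star(s)
chars contribute 2×2 = 4; each union adds +2; each star adds +2
Total: 4 + 2 + 0 = 6 states


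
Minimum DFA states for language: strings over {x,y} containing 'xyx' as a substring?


KMP-style automaton: 3 progress states + 1 absorbing accept = 4
Minimal DFA: 4 states


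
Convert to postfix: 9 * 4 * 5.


Left to right (same or higher precedence on left)
Postfix: 9 4 * 5 *


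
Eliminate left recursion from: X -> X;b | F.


Left-recursive alternatives: X;b; non-recursive: F
Introduce X': X -> FX', X' -> ;bX' | ε


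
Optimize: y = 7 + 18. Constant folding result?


7 + 18 = 25 at compile time
Optimized: y = 25


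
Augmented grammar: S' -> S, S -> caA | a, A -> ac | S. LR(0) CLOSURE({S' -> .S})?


Start: S' -> .S
For each item with dot before a nonterminal B, add B -> .γ for every B-production
Closure: [S' -> .S, S -> .caA, S -> .a]


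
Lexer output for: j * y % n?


Scan left to right, longest-match per lexeme
Tokens: ID(j), OP(*), ID(y), OP(%), ID(n)


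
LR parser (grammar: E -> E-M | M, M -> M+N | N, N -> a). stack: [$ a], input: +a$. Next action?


'a' on top is the handle for N -> a
Action: reduce (N -> a)


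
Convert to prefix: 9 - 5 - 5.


left-to-right (same/higher precedence on left): tree is (- (- 9 5) 5)
Prefix: - - 9 5 5


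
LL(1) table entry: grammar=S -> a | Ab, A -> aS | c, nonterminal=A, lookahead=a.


For [A, a]: 'a' ∈ FIRST(aS)
Entry: A -> aS


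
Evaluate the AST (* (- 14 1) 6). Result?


Evaluate inner: (- 14 1) = 13
Evaluate root: (* 13 6) = 78
Result: 78


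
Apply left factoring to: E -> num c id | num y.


Common prefix: 'num'
Factored: E -> num E', E' -> c id | y


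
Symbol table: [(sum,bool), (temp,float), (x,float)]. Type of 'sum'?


Lookup 'sum' → type bool


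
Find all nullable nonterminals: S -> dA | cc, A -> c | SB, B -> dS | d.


A nonterminal is nullable iff some alternative derives ε (directly, or every symbol in it is nullable)
Nullable: {}


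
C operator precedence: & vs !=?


'!=' is equality (level 6); '&' is bitwise AND (level 5)
Higher level binds tighter
'!=' has higher precedence than '&'


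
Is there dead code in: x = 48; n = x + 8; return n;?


x is read by n's definition; n is returned
No dead code


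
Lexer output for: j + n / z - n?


Scan left to right, longest-match per lexeme
Tokens: ID(j), OP(+), ID(n), OP(/), ID(z), OP(-), ID(n)


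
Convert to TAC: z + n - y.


Break into single-operator statements:
t1 = z + n
t2 = t1 - y


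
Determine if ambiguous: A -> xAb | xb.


balanced x^n…b^n: each string has a unique parse
Unambiguous


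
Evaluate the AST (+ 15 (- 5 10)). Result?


Evaluate inner: (- 5 10) = -5
Evaluate root: (+ 15 -5) = 10
Result: 10


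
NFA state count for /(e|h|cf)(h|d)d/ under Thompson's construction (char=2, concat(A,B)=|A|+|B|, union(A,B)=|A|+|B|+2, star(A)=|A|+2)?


Syntax tree has 7 char leaf(s), 3 union(s), 0 star(s)
chars contribute 7×2 = 14; each union adds +2; each star adds +2
Total: 14 + 6 + 0 = 20 states


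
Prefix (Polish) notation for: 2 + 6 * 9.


'*' binds tighter: tree is (+ 2 (* 6 9))
Prefix: + 2 * 6 9


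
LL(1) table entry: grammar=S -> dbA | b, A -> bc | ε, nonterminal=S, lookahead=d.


For [S, d]: 'd' ∈ FIRST(dbA)
Entry: S -> dbA


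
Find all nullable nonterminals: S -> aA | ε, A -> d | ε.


A nonterminal is nullable iff some alternative derives ε (directly, or every symbol in it is nullable)
Nullable: {A, S}


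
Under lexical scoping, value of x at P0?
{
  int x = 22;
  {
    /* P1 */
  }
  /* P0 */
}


x declared in the same block as P0
x = 22


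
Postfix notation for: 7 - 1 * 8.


* has higher precedence, evaluate 1*8 first
Postfix: 7 1 8 * -


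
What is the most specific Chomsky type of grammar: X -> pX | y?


Right-linear: every RHS is a terminal or a terminal followed by one nonterminal
Classification: Type 3 (Regular)


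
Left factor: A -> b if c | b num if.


Common prefix: 'b'
Factored: A -> b A', A' -> if c | num if


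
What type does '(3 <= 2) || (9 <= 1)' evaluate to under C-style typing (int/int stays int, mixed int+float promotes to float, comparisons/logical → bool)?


Operand types: bool || bool
Rule: logical operators take bool operands and yield bool
Result type: bool


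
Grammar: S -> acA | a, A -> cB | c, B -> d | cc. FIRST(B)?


Per alternative of B: FIRST(d) = {d}; FIRST(cc) = {c}
FIRST(B) = {c, d}


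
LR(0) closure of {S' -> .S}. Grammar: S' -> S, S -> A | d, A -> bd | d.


Start: S' -> .S
For each item with dot before a nonterminal B, add B -> .γ for every B-production
Closure: [S' -> .S, S -> .A, S -> .d, A -> .bd, A -> .d]


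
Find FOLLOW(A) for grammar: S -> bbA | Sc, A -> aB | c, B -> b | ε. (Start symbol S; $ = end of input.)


$ ∈ FOLLOW(S). For each A -> αBβ: add FIRST(β)\{ε} to FOLLOW(B); if β nullable, add FOLLOW(A).
FOLLOW(A) = {$, c}


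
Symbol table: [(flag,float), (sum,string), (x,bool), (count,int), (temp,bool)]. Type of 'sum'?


Lookup 'sum' → type string


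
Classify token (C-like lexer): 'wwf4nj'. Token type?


Pattern: letter/underscore followed by alphanumerics, not a keyword
Type: IDENTIFIER


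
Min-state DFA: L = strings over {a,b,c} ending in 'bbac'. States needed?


Track the longest suffix of input matching a prefix of 'bbac': 5 classes (prefixes of length 0..4)
Minimal DFA: 5 states


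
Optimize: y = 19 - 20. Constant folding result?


19 - 20 = -1 at compile time
Optimized: y = -1


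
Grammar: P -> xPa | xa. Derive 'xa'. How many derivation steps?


Derivation: P => xa
Steps: 1


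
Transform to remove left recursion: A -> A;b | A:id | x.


Left-recursive alternatives: A;b, A:id; non-recursive: x
Introduce A': A -> xA', A' -> ;bA' | :idA' | ε


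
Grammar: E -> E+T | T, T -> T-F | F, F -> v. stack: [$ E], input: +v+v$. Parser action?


shift '+' to continue E -> E+T
Action: shift


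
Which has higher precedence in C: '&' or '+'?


'+' is additive (level 9); '&' is bitwise AND (level 5)
Higher level binds tighter
'+' has higher precedence than '&'


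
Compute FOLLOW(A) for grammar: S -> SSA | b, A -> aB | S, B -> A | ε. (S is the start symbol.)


$ ∈ FOLLOW(S). For each A -> αBβ: add FIRST(β)\{ε} to FOLLOW(B); if β nullable, add FOLLOW(A).
FOLLOW(A) = {$, a, b}


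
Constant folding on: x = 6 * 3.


6 * 3 = 18 at compile time
Optimized: x = 18


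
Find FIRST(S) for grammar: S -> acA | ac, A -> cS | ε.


Per alternative of S: FIRST(acA) = {a}; FIRST(ac) = {a}
FIRST(S) = {a}


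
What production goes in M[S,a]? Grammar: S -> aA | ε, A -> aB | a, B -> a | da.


For [S, a]: 'a' ∈ FIRST(aA)
Entry: S -> aA


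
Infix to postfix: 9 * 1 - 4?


Left to right (same or higher precedence on left)
Postfix: 9 1 * 4 -


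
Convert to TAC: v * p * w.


Break into single-operator statements:
t1 = v * p
t2 = t1 * w


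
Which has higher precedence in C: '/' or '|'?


'/' is multiplicative (level 10); '|' is bitwise OR (level 3)
Higher level binds tighter
'/' has higher precedence than '|'


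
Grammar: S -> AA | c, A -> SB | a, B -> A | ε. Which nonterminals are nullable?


A nonterminal is nullable iff some alternative derives ε (directly, or every symbol in it is nullable)
Nullable: {B}


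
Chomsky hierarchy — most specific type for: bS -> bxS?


LHS has context (more than one symbol) and |LHS| ≤ |RHS|
Classification: Type 1 (Context-Sensitive)


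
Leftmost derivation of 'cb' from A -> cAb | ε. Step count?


Derivation: A => cAb => cb
Steps: 2


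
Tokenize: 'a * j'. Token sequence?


Scan left to right, longest-match per lexeme
Tokens: ID(a), OP(*), ID(j)


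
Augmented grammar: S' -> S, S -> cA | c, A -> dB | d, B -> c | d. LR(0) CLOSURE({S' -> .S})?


Start: S' -> .S
For each item with dot before a nonterminal B, add B -> .γ for every B-production
Closure: [S' -> .S, S -> .cA, S -> .c]


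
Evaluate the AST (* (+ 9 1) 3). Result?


Evaluate inner: (+ 9 1) = 10
Evaluate root: (* 10 3) = 30
Result: 30


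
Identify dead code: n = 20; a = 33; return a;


n is assigned but never read
Dead: 'n = 20'


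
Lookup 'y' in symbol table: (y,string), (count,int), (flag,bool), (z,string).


Lookup 'y' → type string


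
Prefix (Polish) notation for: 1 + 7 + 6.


left-to-right (same/higher precedence on left): tree is (+ (+ 1 7) 6)
Prefix: + + 1 7 6


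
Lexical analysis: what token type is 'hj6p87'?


Pattern: letter/underscore followed by alphanumerics, not a keyword
Type: IDENTIFIER


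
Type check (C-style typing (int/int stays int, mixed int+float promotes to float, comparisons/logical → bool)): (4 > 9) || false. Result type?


Operand types: bool || bool
Rule: logical operators take bool operands and yield bool
Result type: bool


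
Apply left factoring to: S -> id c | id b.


Common prefix: 'id'
Factored: S -> id S', S' -> c | b


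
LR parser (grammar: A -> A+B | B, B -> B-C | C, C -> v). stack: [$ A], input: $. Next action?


start symbol A on stack, input exhausted
Action: accept


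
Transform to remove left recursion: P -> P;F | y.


Left-recursive alternatives: P;F; non-recursive: y
Introduce P': P -> yP', P' -> ;FP' | ε


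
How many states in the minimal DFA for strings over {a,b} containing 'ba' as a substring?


KMP-style automaton: 2 progress states + 1 absorbing accept = 3
Minimal DFA: 3 states


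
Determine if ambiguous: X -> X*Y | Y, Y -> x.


precedence layered via separate nonterminal Y: deterministic
Unambiguous


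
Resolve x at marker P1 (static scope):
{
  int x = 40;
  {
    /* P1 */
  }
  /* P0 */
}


P1's block does not declare x; resolves to the enclosing declaration at depth 0
x = 40


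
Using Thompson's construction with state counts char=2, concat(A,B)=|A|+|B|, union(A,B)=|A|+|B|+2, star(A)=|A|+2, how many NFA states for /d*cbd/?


Syntax tree has 4 char leaf(s), 0 union(s), 1 star(s)
chars contribute 4×2 = 8; each union adds +2; each star adds +2
Total: 8 + 0 + 2 = 10 states


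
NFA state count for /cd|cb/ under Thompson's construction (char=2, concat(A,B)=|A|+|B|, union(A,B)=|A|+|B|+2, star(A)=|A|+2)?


Syntax tree has 4 char leaf(s), 1 union(s), 0 star(s)
chars contribute 4×2 = 8; each union adds +2; each star adds +2
Total: 8 + 2 + 0 = 10 states


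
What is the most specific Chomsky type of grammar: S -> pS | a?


Right-linear: every RHS is a terminal or a terminal followed by one nonterminal
Classification: Type 3 (Regular)


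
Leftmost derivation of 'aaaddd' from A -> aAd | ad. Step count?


Derivation: A => aAd => aaAdd => aaaddd
Steps: 3


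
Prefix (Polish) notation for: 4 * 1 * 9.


left-to-right (same/higher precedence on left): tree is (* (* 4 1) 9)
Prefix: * * 4 1 9


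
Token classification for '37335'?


Pattern: digits only
Type: INTEGER_LITERAL


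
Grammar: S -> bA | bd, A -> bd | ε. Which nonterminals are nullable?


A nonterminal is nullable iff some alternative derives ε (directly, or every symbol in it is nullable)
Nullable: {A}


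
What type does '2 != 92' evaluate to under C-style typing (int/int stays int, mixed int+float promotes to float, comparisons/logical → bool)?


Operand types: int != int
Rule: comparison yields bool
Result type: bool


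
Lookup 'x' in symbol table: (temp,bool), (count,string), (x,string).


Lookup 'x' → type string


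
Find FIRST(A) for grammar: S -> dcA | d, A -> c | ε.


Per alternative of A: FIRST(c) = {c}; FIRST(ε) = {ε}
FIRST(A) = {c, ε}


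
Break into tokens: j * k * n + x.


Scan left to right, longest-match per lexeme
Tokens: ID(j), OP(*), ID(k), OP(*), ID(n), OP(+), ID(x)


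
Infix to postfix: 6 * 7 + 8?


Left to right (same or higher precedence on left)
Postfix: 6 7 * 8 +


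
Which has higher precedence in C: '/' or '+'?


'/' is multiplicative (level 10); '+' is additive (level 9)
Higher level binds tighter
'/' has higher precedence than '+'


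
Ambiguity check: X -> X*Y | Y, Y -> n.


precedence layered via separate nonterminal Y: deterministic
Unambiguous


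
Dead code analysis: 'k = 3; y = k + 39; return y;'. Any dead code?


k is read by y's definition; y is returned
No dead code


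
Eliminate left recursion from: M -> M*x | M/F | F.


Left-recursive alternatives: M*x, M/F; non-recursive: F
Introduce M': M -> FM', M' -> *xM' | /FM' | ε


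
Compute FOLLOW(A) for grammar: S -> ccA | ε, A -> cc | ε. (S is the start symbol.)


$ ∈ FOLLOW(S). For each A -> αBβ: add FIRST(β)\{ε} to FOLLOW(B); if β nullable, add FOLLOW(A).
FOLLOW(A) = {$}


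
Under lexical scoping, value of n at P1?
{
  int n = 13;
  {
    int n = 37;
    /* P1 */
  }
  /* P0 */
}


n declared in the same block as P1
n = 37


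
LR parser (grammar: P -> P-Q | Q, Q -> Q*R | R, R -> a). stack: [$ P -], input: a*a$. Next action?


no handle ('P-' is not any RHS); shift 'a'
Action: shift


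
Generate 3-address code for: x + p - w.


Break into single-operator statements:
t1 = x + p
t2 = t1 - w


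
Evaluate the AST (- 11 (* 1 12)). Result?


Evaluate inner: (* 1 12) = 12
Evaluate root: (- 11 12) = -1
Result: -1


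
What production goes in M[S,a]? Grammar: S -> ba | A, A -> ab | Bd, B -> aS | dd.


For [S, a]: 'a' ∈ FIRST(A)
Entry: S -> A


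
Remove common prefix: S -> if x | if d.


Common prefix: 'if'
Factored: S -> if S', S' -> x | d


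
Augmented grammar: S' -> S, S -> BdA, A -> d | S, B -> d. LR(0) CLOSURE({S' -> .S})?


Start: S' -> .S
For each item with dot before a nonterminal B, add B -> .γ for every B-production
Closure: [S' -> .S, S -> .BdA, B -> .d]


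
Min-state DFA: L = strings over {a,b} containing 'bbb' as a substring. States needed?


KMP-style automaton: 3 progress states + 1 absorbing accept = 4
Minimal DFA: 4 states


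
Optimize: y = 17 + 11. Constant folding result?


17 + 11 = 28 at compile time
Optimized: y = 28


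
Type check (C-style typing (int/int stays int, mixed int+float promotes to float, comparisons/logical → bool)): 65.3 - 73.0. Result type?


Operand types: float - float
Rule: mixed int/float promotes to float; int/int stays int
Result type: float


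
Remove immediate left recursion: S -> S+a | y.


Left-recursive alternatives: S+a; non-recursive: y
Introduce S': S -> yS', S' -> +aS' | ε


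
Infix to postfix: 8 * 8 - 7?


Left to right (same or higher precedence on left)
Postfix: 8 8 * 7 -


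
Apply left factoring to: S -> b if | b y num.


Common prefix: 'b'
Factored: S -> b S', S' -> if | y num


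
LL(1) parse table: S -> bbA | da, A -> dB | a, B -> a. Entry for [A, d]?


For [A, d]: 'd' ∈ FIRST(dB)
Entry: A -> dB


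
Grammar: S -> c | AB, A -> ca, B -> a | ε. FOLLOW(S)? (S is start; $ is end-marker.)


$ ∈ FOLLOW(S). For each A -> αBβ: add FIRST(β)\{ε} to FOLLOW(B); if β nullable, add FOLLOW(A).
FOLLOW(S) = {$}


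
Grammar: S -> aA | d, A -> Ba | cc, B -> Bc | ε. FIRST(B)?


Per alternative of B: FIRST(Bc) = {c}; FIRST(ε) = {ε}
FIRST(B) = {c, ε}


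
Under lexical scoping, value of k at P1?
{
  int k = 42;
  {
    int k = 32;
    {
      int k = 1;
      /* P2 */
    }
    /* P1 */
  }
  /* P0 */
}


k declared in the same block as P1
k = 32


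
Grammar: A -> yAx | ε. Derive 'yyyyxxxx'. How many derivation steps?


Derivation: A => yAx => yyAxx => yyyAxxx => yyyyAxxxx => yyyyxxxx
Steps: 5


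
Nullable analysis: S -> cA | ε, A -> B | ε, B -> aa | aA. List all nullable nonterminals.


A nonterminal is nullable iff some alternative derives ε (directly, or every symbol in it is nullable)
Nullable: {A, S}


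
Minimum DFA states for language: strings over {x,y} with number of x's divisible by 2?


Track (count of x) mod 2: states 0..1, accept at 0
Minimal DFA: 2 states


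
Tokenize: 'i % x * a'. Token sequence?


Scan left to right, longest-match per lexeme
Tokens: ID(i), OP(%), ID(x), OP(*), ID(a)


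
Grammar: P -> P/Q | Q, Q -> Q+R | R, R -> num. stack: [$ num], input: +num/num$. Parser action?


'num' on top is the handle for R -> num
Action: reduce (R -> num)


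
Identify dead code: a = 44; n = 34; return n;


a is assigned but never read
Dead: 'a = 44'


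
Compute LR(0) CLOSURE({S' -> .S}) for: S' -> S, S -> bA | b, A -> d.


Start: S' -> .S
For each item with dot before a nonterminal B, add B -> .γ for every B-production
Closure: [S' -> .S, S -> .bA, S -> .b]


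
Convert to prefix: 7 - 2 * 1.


'*' binds tighter: tree is (- 7 (* 2 1))
Prefix: - 7 * 2 1


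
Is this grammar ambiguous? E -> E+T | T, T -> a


precedence layered via separate nonterminal T: deterministic
Unambiguous


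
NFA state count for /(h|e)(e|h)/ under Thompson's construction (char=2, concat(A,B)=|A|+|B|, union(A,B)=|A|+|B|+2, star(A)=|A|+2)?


Syntax tree has 4 char leaf(s), 2 union(s), 0 star(s)
chars contribute 4×2 = 8; each union adds +2; each star adds +2
Total: 8 + 4 + 0 = 12 states


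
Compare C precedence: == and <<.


'<<' is shift (level 8); '==' is equality (level 6)
Higher level binds tighter
'<<' has higher precedence than '=='


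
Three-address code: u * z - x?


Break into single-operator statements:
t1 = u * z
t2 = t1 - x


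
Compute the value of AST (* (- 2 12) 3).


Evaluate inner: (- 2 12) = -10
Evaluate root: (* -10 3) = -30
Result: -30


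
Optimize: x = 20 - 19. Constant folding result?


20 - 19 = 1 at compile time
Optimized: x = 1


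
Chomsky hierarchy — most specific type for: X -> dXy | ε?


Single nonterminal LHS, but d^n y^n is not regular
Classification: Type 2 (Context-Free)


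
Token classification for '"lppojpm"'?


Pattern: double-quoted sequence
Type: STRING_LITERAL


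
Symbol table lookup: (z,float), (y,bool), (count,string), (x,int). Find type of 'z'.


Lookup 'z' → type float


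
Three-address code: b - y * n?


Break into single-operator statements:
t1 = y * n
t2 = b - t1


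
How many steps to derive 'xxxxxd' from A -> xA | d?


Derivation: A => xA => xxA => xxxA => xxxxA => xxxxxA => xxxxxd
Steps: 6


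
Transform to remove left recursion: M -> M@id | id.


Left-recursive alternatives: M@id; non-recursive: id
Introduce M': M -> idM', M' -> @idM' | ε


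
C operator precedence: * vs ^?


'*' is multiplicative (level 10); '^' is bitwise XOR (level 4)
Higher level binds tighter
'*' has higher precedence than '^'


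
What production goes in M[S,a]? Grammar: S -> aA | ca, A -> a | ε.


For [S, a]: 'a' ∈ FIRST(aA)
Entry: S -> aA


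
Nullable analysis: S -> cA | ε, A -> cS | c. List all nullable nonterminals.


A nonterminal is nullable iff some alternative derives ε (directly, or every symbol in it is nullable)
Nullable: {S}


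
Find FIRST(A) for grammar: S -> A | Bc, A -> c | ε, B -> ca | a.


Per alternative of A: FIRST(c) = {c}; FIRST(ε) = {ε}
FIRST(A) = {c, ε}


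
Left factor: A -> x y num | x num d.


Common prefix: 'x'
Factored: A -> x A', A' -> y num | num d


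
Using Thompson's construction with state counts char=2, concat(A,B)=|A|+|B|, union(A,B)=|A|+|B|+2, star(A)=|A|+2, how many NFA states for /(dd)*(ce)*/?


Syntax tree has 4 char leaf(s), 0 union(s), 2 star(s)
chars contribute 4×2 = 8; each union adds +2; each star adds +2
Total: 8 + 0 + 4 = 12 states


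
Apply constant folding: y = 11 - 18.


11 - 18 = -7 at compile time
Optimized: y = -7


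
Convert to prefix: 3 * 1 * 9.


left-to-right (same/higher precedence on left): tree is (* (* 3 1) 9)
Prefix: * * 3 1 9


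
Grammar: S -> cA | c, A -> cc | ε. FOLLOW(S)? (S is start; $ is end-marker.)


$ ∈ FOLLOW(S). For each A -> αBβ: add FIRST(β)\{ε} to FOLLOW(B); if β nullable, add FOLLOW(A).
FOLLOW(S) = {$}


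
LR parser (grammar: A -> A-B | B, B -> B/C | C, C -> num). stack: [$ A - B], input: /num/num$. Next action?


'/' can extend B; shift to build B -> B/C
Action: shift


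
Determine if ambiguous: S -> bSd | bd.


balanced b^n…d^n: each string has a unique parse
Unambiguous


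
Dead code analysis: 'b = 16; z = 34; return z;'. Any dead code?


b is assigned but never read
Dead: 'b = 16'


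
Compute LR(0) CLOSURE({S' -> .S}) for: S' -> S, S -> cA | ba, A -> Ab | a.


Start: S' -> .S
For each item with dot before a nonterminal B, add B -> .γ for every B-production
Closure: [S' -> .S, S -> .cA, S -> .ba]


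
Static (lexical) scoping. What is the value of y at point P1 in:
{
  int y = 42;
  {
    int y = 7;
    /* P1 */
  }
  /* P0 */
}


y declared in the same block as P1
y = 7


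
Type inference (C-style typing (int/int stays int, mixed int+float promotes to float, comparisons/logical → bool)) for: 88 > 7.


Operand types: int > int
Rule: comparison yields bool
Result type: bool


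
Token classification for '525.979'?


Pattern: digits with a decimal point
Type: FLOAT_LITERAL


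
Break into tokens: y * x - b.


Scan left to right, longest-match per lexeme
Tokens: ID(y), OP(*), ID(x), OP(-), ID(b)


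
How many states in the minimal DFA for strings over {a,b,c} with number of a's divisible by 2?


Track (count of a) mod 2: states 0..1, accept at 0
Minimal DFA: 2 states


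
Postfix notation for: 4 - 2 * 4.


* has higher precedence, evaluate 2*4 first
Postfix: 4 2 4 * -


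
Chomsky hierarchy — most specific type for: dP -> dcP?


LHS has context (more than one symbol) and |LHS| ≤ |RHS|
Classification: Type 1 (Context-Sensitive)


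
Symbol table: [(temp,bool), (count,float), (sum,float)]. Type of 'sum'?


Lookup 'sum' → type float


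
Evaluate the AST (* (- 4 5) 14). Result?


Evaluate inner: (- 4 5) = -1
Evaluate root: (* -1 14) = -14
Result: -14


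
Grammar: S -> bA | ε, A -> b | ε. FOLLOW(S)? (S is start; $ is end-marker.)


$ ∈ FOLLOW(S). For each A -> αBβ: add FIRST(β)\{ε} to FOLLOW(B); if β nullable, add FOLLOW(A).
FOLLOW(S) = {$}


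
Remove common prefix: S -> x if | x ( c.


Common prefix: 'x'
Factored: S -> x S', S' -> if | ( c


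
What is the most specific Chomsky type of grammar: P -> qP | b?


Right-linear: every RHS is a terminal or a terminal followed by one nonterminal
Classification: Type 3 (Regular)


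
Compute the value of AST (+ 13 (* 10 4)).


Evaluate inner: (* 10 4) = 40
Evaluate root: (+ 13 40) = 53
Result: 53


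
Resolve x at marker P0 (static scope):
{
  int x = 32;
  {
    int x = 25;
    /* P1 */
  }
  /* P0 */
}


x declared in the same block as P0
x = 32


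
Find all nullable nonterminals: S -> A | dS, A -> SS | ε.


A nonterminal is nullable iff some alternative derives ε (directly, or every symbol in it is nullable)
Nullable: {A, S}


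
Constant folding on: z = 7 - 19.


7 - 19 = -12 at compile time
Optimized: z = -12


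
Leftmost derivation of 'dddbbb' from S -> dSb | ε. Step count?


Derivation: S => dSb => ddSbb => dddSbbb => dddbbb
Steps: 4


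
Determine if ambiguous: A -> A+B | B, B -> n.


precedence layered via separate nonterminal B: deterministic
Unambiguous


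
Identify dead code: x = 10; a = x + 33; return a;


x is read by a's definition; a is returned
No dead code


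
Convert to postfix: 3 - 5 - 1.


Left to right (same or higher precedence on left)
Postfix: 3 5 - 1 -


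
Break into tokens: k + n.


Scan left to right, longest-match per lexeme
Tokens: ID(k), OP(+), ID(n)


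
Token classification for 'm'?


Pattern: letter/underscore followed by alphanumerics, not a keyword
Type: IDENTIFIER


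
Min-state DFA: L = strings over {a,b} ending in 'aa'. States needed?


Track the longest suffix of input matching a prefix of 'aa': 3 classes (prefixes of length 0..2)
Minimal DFA: 3 states


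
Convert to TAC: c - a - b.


Break into single-operator statements:
t1 = c - a
t2 = t1 - b


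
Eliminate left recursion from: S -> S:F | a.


Left-recursive alternatives: S:F; non-recursive: a
Introduce S': S -> aS', S' -> :FS' | ε


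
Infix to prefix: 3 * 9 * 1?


left-to-right (same/higher precedence on left): tree is (* (* 3 9) 1)
Prefix: * * 3 9 1


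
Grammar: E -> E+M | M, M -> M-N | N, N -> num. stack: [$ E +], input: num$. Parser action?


no handle ('E+' is not any RHS); shift 'num'
Action: shift


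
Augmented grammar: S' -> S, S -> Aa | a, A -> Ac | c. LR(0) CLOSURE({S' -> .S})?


Start: S' -> .S
For each item with dot before a nonterminal B, add B -> .γ for every B-production
Closure: [S' -> .S, S -> .Aa, S -> .a, A -> .Ac, A -> .c]


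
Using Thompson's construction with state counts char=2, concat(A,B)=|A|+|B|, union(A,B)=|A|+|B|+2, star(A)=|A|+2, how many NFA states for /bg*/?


Syntax tree has 2 char leaf(s), 0 union(s), 1 star(s)
chars contribute 2×2 = 4; each union adds +2; each star adds +2
Total: 4 + 0 + 2 = 6 states


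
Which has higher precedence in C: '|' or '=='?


'==' is equality (level 6); '|' is bitwise OR (level 3)
Higher level binds tighter
'==' has higher precedence than '|'


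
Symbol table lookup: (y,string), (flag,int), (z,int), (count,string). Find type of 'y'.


Lookup 'y' → type string


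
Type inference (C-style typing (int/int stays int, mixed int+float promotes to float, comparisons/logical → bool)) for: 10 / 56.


Operand types: int / int
Rule: mixed int/float promotes to float; int/int stays int
Result type: int


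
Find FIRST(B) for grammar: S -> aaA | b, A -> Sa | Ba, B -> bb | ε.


Per alternative of B: FIRST(bb) = {b}; FIRST(ε) = {ε}
FIRST(B) = {b, ε}


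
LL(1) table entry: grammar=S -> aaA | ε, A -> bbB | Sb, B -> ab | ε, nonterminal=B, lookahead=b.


For [B, b]: ε is nullable and 'b' ∈ FOLLOW(B)
Entry: B -> ε


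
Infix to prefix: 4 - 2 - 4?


left-to-right (same/higher precedence on left): tree is (- (- 4 2) 4)
Prefix: - - 4 2 4


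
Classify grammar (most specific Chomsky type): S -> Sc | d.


Left-linear: every RHS is a terminal or one nonterminal followed by a terminal
Classification: Type 3 (Regular)


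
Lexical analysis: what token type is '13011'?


Pattern: digits only
Type: INTEGER_LITERAL


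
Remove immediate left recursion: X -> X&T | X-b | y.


Left-recursive alternatives: X&T, X-b; non-recursive: y
Introduce X': X -> yX', X' -> &TX' | -bX' | ε


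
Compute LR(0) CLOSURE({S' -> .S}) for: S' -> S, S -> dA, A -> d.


Start: S' -> .S
For each item with dot before a nonterminal B, add B -> .γ for every B-production
Closure: [S' -> .S, S -> .dA]


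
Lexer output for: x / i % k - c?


Scan left to right, longest-match per lexeme
Tokens: ID(x), OP(/), ID(i), OP(%), ID(k), OP(-), ID(c)


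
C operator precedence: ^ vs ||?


'^' is bitwise XOR (level 4); '||' is logical OR (level 1)
Higher level binds tighter
'^' has higher precedence than '||'


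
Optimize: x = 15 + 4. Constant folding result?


15 + 4 = 19 at compile time
Optimized: x = 19


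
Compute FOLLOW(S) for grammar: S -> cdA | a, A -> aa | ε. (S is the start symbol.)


$ ∈ FOLLOW(S). For each A -> αBβ: add FIRST(β)\{ε} to FOLLOW(B); if β nullable, add FOLLOW(A).
FOLLOW(S) = {$}


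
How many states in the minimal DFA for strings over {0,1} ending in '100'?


Track the longest suffix of input matching a prefix of '100': 4 classes (prefixes of length 0..3)
Minimal DFA: 4 states


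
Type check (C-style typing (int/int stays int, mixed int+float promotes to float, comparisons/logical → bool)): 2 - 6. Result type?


Operand types: int - int
Rule: mixed int/float promotes to float; int/int stays int
Result type: int


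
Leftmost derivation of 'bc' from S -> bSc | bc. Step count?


Derivation: S => bc
Steps: 1


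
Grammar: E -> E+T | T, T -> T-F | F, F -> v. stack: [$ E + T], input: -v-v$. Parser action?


'-' can extend T; shift to build T -> T-F
Action: shift


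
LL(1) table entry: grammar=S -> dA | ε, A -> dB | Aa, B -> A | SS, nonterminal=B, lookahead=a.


For [B, a]: SS is nullable and 'a' ∈ FOLLOW(B)
Entry: B -> SS


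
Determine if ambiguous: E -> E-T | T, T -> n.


precedence layered via separate nonterminal T: deterministic
Unambiguous


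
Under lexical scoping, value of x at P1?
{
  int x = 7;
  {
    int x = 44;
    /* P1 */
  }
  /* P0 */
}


x declared in the same block as P1
x = 44


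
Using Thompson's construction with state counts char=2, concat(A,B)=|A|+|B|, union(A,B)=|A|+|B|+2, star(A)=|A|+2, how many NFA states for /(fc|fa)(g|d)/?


Syntax tree has 6 char leaf(s), 2 union(s), 0 star(s)
chars contribute 6×2 = 12; each union adds +2; each star adds +2
Total: 12 + 4 + 0 = 16 states


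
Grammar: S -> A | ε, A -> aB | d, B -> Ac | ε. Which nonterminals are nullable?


A nonterminal is nullable iff some alternative derives ε (directly, or every symbol in it is nullable)
Nullable: {B, S}


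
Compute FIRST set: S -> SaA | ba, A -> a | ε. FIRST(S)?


Per alternative of S: FIRST(SaA) = {b}; FIRST(ba) = {b}
FIRST(S) = {b}


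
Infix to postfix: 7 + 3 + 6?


Left to right (same or higher precedence on left)
Postfix: 7 3 + 6 +


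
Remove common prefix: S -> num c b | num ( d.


Common prefix: 'num'
Factored: S -> num S', S' -> c b | ( d


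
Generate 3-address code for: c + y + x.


Break into single-operator statements:
t1 = c + y
t2 = t1 + x


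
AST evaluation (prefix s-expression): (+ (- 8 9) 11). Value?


Evaluate inner: (- 8 9) = -1
Evaluate root: (+ -1 11) = 10
Result: 10


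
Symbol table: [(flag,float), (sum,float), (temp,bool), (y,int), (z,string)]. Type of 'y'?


Lookup 'y' → type int


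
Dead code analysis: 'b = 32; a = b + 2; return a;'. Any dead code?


b is read by a's definition; a is returned
No dead code
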